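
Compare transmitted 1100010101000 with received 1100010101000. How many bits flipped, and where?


XOR: 0000000000000

0 errors (received matches sent)


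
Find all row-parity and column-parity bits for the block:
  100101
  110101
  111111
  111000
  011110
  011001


Row parities: 100101
Column parities: 010000

Row P: 100101, Col P: 010000, Corner: 1


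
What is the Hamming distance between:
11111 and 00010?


XOR: 11101
Count of 1s: 4

4


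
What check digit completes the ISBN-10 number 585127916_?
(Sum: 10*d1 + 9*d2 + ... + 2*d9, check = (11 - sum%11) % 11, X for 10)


Weighted sum: 267
267 mod 11 = 3

Check digit: 8


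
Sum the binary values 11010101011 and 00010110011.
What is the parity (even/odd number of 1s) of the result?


11010101011 = 1707
00010110011 = 179
Sum = 1886 = 11101011110
1s count = 8

even parity (8 ones in 11101011110)


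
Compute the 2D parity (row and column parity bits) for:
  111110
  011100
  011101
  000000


Row parities: 1100
Column parities: 111111

Row P: 1100, Col P: 111111, Corner: 0


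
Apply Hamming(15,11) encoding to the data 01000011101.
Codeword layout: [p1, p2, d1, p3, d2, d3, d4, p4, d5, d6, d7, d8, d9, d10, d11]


Parity bits: p1=0, p2=0, p3=0, p4=0

000010000011101


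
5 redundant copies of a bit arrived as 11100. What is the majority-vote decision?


Ones: 3 out of 5
Threshold: 3

1 (3/5 voted 1)


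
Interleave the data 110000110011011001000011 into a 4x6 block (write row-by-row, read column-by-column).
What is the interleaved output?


Matrix:
  110000
  110011
  011001
  000011
Read columns: 110011100010000001010111

110011100010000001010111


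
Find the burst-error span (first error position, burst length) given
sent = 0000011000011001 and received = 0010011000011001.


XOR: 0010000000000000

Burst at position 2, length 1


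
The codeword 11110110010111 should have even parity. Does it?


Number of 1s: 10

Yes, parity is correct (10 ones)


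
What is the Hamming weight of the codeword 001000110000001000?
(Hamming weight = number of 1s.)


Counting 1s in 001000110000001000

4


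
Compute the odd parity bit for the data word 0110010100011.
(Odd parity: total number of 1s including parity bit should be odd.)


Number of 1s in data: 6
Parity bit: 1

1


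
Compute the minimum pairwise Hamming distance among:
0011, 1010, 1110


Comparing all pairs, minimum distance: 1
Can detect 0 errors, correct 0 errors

1


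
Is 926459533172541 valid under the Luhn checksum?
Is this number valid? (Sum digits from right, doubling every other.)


Luhn sum = 82
82 mod 10 = 2

Invalid (Luhn sum mod 10 = 2)


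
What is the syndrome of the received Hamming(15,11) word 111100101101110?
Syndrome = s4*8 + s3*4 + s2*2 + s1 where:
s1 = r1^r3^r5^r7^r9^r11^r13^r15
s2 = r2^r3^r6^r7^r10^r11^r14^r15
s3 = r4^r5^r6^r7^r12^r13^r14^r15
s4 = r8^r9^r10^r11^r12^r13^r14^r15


s1=1, s2=1, s3=1, s4=1

Syndrome = 15 (error at position 15)


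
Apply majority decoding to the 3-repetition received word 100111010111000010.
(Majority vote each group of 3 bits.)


Groups: 100, 111, 010, 111, 000, 010
Majority votes: 010100

010100


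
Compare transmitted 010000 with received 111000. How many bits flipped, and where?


XOR: 101000

2 error(s) at position(s): 0, 2


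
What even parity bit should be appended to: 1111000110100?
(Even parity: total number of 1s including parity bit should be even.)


Number of 1s in data: 7
Parity bit: 1

1


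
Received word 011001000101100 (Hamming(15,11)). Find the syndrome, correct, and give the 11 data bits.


Syndrome = 12: error at position 12

Data: 10100100100 (corrected bit 12)


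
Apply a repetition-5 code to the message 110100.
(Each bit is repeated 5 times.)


Each bit -> 5 copies

111111111100000111110000000000


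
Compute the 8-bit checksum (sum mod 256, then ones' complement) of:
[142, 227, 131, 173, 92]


Sum = 765 mod 256 = 253
Complement = 2

2


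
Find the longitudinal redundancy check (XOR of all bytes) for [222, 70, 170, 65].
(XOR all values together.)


XOR chain: 222 ^ 70 ^ 170 ^ 65 = 115

115


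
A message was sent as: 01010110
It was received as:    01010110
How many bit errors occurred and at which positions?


XOR: 00000000

0 errors (received matches sent)


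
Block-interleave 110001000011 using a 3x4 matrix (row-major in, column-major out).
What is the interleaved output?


Matrix:
  1100
  0100
  0011
Read columns: 100110001001

100110001001


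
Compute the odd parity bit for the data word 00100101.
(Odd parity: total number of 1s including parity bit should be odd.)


Number of 1s in data: 3
Parity bit: 0

0


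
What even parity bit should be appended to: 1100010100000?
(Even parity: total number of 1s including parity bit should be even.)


Number of 1s in data: 4
Parity bit: 0

0


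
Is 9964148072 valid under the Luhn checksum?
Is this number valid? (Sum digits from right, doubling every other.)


Luhn sum = 45
45 mod 10 = 5

Invalid (Luhn sum mod 10 = 5)


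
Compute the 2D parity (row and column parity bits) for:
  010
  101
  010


Row parities: 101
Column parities: 101

Row P: 101, Col P: 101, Corner: 0


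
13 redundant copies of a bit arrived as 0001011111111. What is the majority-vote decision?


Ones: 9 out of 13
Threshold: 7

1 (9/13 voted 1)


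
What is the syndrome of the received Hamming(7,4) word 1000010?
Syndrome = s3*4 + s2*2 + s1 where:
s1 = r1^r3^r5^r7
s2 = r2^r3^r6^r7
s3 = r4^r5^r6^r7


s1=1, s2=1, s3=1

Syndrome = 7 (error at position 7)


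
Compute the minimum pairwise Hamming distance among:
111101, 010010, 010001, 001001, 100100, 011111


Comparing all pairs, minimum distance: 2
Can detect 1 errors, correct 0 errors

2


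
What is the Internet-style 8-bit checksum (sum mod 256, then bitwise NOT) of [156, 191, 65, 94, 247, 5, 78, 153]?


Sum = 989 mod 256 = 221
Complement = 34

34


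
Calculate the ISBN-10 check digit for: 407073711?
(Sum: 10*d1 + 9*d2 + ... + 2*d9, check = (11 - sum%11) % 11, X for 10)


Weighted sum: 186
186 mod 11 = 10

Check digit: 1


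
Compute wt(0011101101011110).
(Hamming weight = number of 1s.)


Counting 1s in 0011101101011110

10


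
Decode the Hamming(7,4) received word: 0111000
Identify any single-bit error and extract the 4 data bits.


Syndrome = 5: error at position 5

Data: 1100 (corrected bit 5)


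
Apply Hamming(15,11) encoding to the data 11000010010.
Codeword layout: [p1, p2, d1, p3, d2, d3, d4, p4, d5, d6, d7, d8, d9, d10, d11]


Parity bits: p1=1, p2=1, p3=0, p4=0

111010000010010


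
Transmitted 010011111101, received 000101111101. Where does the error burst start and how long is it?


XOR: 010110000000

Burst at position 1, length 4


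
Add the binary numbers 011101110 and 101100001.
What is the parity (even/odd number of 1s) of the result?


011101110 = 238
101100001 = 353
Sum = 591 = 1001001111
1s count = 6

even parity (6 ones in 1001001111)


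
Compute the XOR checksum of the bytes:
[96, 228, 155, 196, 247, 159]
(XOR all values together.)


XOR chain: 96 ^ 228 ^ 155 ^ 196 ^ 247 ^ 159 = 179

179


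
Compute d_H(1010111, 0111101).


XOR: 1101010
Count of 1s: 4

4


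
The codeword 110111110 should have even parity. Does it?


Number of 1s: 7

No, parity error (7 ones)


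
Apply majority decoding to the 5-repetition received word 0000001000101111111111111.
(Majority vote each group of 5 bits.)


Groups: 00000, 01000, 10111, 11111, 11111
Majority votes: 00111

00111


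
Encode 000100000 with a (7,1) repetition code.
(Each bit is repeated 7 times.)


Each bit -> 7 copies

000000000000000000000111111100000000000000000000000000000000000


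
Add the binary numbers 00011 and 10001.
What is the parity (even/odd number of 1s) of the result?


00011 = 3
10001 = 17
Sum = 20 = 10100
1s count = 2

even parity (2 ones in 10100)


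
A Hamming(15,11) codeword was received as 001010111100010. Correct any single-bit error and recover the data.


Syndrome = 4: error at position 4

Data: 11011100010 (corrected bit 4)


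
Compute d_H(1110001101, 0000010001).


XOR: 1110011100
Count of 1s: 6

6


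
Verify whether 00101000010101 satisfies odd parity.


Number of 1s: 5

Yes, parity is correct (5 ones)


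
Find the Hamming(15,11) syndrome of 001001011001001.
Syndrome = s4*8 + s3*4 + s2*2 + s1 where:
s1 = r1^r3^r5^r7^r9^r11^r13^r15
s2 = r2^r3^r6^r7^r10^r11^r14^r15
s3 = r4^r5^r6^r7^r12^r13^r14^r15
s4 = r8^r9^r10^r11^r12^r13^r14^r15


s1=1, s2=1, s3=1, s4=0

Syndrome = 7 (error at position 7)


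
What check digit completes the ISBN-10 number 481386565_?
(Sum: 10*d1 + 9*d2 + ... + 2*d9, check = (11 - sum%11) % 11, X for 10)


Weighted sum: 267
267 mod 11 = 3

Check digit: 8


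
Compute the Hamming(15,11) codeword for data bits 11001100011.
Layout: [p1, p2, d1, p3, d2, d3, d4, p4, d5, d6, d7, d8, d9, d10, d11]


Parity bits: p1=0, p2=0, p3=1, p4=0

001110001100011


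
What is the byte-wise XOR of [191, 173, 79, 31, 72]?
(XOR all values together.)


XOR chain: 191 ^ 173 ^ 79 ^ 31 ^ 72 = 10

10


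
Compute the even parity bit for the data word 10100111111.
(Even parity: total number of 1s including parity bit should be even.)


Number of 1s in data: 8
Parity bit: 0

0


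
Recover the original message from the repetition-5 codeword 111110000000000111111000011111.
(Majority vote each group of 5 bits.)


Groups: 11111, 00000, 00000, 11111, 10000, 11111
Majority votes: 100101

100101


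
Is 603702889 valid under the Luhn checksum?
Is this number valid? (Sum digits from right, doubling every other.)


Luhn sum = 42
42 mod 10 = 2

Invalid (Luhn sum mod 10 = 2)


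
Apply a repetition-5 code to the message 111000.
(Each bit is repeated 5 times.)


Each bit -> 5 copies

111111111111111000000000000000


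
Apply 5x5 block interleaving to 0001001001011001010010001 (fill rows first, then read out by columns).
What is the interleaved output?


Matrix:
  00010
  01001
  01100
  10100
  10001
Read columns: 0001101100001101000001001

0001101100001101000001001


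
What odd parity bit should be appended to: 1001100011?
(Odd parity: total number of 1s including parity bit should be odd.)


Number of 1s in data: 5
Parity bit: 0

0


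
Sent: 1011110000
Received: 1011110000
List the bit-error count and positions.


XOR: 0000000000

0 errors (received matches sent)


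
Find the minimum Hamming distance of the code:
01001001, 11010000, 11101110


Comparing all pairs, minimum distance: 4
Can detect 3 errors, correct 1 errors

4


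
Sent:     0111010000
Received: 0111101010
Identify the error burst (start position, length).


XOR: 0000111010

Burst at position 4, length 5


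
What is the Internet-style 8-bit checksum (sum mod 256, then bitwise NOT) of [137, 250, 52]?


Sum = 439 mod 256 = 183
Complement = 72

72


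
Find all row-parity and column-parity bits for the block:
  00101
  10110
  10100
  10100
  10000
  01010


Row parities: 010010
Column parities: 01001

Row P: 010010, Col P: 01001, Corner: 0


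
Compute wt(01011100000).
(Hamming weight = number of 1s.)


Counting 1s in 01011100000

4


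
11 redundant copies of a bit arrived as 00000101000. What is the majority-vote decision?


Ones: 2 out of 11
Threshold: 6

0 (2/11 voted 1)


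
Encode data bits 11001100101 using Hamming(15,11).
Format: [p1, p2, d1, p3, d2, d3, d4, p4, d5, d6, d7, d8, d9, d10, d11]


Parity bits: p1=1, p2=1, p3=1, p4=0

111110001100101


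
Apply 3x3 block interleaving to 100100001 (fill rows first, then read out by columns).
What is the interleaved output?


Matrix:
  100
  100
  001
Read columns: 110000001

110000001


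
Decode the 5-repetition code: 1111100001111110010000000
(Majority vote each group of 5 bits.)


Groups: 11111, 00001, 11111, 00100, 00000
Majority votes: 10100

10100


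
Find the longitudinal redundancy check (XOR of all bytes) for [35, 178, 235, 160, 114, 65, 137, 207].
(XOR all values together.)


XOR chain: 35 ^ 178 ^ 235 ^ 160 ^ 114 ^ 65 ^ 137 ^ 207 = 175

175


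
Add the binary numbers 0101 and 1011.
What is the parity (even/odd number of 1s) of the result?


0101 = 5
1011 = 11
Sum = 16 = 10000
1s count = 1

odd parity (1 ones in 10000)


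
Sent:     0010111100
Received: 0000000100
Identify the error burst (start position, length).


XOR: 0010111000

Burst at position 2, length 5


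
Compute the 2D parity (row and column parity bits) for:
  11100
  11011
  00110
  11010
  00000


Row parities: 10010
Column parities: 11011

Row P: 10010, Col P: 11011, Corner: 0


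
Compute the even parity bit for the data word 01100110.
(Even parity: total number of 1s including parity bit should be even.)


Number of 1s in data: 4
Parity bit: 0

0


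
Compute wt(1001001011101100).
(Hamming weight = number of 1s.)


Counting 1s in 1001001011101100

8


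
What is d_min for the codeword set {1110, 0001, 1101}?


Comparing all pairs, minimum distance: 2
Can detect 1 errors, correct 0 errors

2


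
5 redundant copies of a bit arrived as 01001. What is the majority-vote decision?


Ones: 2 out of 5
Threshold: 3

0 (2/5 voted 1)


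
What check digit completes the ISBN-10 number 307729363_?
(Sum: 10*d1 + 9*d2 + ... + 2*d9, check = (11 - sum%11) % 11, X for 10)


Weighted sum: 228
228 mod 11 = 8

Check digit: 3


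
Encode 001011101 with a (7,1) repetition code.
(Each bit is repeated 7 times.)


Each bit -> 7 copies

000000000000001111111000000011111111111111111111100000001111111


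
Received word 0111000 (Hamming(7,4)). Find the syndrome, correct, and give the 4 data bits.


Syndrome = 5: error at position 5

Data: 1100 (corrected bit 5)


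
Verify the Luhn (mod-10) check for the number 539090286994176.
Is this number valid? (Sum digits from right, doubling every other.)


Luhn sum = 82
82 mod 10 = 2

Invalid (Luhn sum mod 10 = 2)


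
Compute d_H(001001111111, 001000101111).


XOR: 000001010000
Count of 1s: 2

2


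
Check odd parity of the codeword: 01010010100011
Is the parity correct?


Number of 1s: 6

No, parity error (6 ones)


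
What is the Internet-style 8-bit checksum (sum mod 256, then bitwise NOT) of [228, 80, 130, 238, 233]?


Sum = 909 mod 256 = 141
Complement = 114

114


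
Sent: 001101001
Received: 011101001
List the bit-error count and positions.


XOR: 010000000

1 error(s) at position(s): 1


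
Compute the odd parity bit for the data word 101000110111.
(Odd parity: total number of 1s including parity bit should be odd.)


Number of 1s in data: 7
Parity bit: 0

0


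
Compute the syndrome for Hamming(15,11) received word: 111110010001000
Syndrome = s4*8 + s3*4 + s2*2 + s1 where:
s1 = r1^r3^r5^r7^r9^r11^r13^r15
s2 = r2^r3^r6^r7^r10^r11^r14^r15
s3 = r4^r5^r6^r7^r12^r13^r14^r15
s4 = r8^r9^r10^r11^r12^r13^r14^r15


s1=1, s2=0, s3=1, s4=0

Syndrome = 5 (error at position 5)


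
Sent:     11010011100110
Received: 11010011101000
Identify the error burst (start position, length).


XOR: 00000000001110

Burst at position 10, length 3


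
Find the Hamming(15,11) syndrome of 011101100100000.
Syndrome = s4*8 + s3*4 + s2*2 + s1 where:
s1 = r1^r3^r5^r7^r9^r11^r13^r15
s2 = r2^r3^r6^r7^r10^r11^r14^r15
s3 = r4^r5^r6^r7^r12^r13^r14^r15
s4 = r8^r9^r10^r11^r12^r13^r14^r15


s1=0, s2=1, s3=1, s4=1

Syndrome = 14 (error at position 14)


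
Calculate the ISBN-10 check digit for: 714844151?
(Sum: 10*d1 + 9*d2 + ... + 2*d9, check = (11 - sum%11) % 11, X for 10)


Weighted sum: 232
232 mod 11 = 1

Check digit: X


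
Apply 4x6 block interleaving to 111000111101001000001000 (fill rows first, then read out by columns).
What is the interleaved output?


Matrix:
  111000
  111101
  001000
  001000
Read columns: 110011001111010000000100

110011001111010000000100


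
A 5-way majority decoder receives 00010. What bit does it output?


Ones: 1 out of 5
Threshold: 3

0 (1/5 voted 1)


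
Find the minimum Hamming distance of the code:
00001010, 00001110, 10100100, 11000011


Comparing all pairs, minimum distance: 1
Can detect 0 errors, correct 0 errors

1


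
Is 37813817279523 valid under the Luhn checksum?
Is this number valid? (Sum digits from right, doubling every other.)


Luhn sum = 76
76 mod 10 = 6

Invalid (Luhn sum mod 10 = 6)


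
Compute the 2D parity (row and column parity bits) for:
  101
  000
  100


Row parities: 001
Column parities: 001

Row P: 001, Col P: 001, Corner: 1


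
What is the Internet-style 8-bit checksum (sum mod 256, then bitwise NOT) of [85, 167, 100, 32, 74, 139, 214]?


Sum = 811 mod 256 = 43
Complement = 212

212


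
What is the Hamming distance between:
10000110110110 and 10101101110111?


XOR: 00101011000001
Count of 1s: 5

5


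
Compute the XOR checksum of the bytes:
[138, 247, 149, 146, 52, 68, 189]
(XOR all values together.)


XOR chain: 138 ^ 247 ^ 149 ^ 146 ^ 52 ^ 68 ^ 189 = 183

183


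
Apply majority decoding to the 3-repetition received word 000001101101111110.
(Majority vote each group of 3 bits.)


Groups: 000, 001, 101, 101, 111, 110
Majority votes: 001111

001111


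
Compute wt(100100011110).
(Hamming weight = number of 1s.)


Counting 1s in 100100011110

6


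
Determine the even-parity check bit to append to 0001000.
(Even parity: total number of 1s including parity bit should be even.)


Number of 1s in data: 1
Parity bit: 1

1


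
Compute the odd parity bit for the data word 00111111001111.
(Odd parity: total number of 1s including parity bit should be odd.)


Number of 1s in data: 10
Parity bit: 1

1


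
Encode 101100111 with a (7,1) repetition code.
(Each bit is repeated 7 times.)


Each bit -> 7 copies

111111100000001111111111111100000000000000111111111111111111111


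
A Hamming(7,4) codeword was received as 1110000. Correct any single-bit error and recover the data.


Syndrome = 0: no error detected

Data: 1000 (no errors)


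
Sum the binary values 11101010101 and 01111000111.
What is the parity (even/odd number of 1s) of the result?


11101010101 = 1877
01111000111 = 967
Sum = 2844 = 101100011100
1s count = 6

even parity (6 ones in 101100011100)


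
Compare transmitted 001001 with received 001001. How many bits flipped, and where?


XOR: 000000

0 errors (received matches sent)


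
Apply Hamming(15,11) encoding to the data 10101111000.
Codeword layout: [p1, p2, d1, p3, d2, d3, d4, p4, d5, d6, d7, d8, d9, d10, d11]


Parity bits: p1=1, p2=0, p3=0, p4=0

101001001111000


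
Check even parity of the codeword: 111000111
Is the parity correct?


Number of 1s: 6

Yes, parity is correct (6 ones)


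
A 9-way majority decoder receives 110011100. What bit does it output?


Ones: 5 out of 9
Threshold: 5

1 (5/9 voted 1)


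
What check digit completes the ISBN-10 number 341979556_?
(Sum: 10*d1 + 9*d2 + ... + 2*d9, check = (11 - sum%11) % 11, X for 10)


Weighted sum: 271
271 mod 11 = 7

Check digit: 4


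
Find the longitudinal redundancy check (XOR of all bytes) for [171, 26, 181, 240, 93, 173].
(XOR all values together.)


XOR chain: 171 ^ 26 ^ 181 ^ 240 ^ 93 ^ 173 = 4

4


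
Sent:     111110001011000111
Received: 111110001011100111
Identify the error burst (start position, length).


XOR: 000000000000100000

Burst at position 12, length 1


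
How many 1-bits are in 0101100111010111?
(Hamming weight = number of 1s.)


Counting 1s in 0101100111010111

10


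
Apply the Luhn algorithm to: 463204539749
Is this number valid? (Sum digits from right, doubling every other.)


Luhn sum = 63
63 mod 10 = 3

Invalid (Luhn sum mod 10 = 3)


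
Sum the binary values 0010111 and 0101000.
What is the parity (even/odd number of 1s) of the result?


0010111 = 23
0101000 = 40
Sum = 63 = 111111
1s count = 6

even parity (6 ones in 111111)


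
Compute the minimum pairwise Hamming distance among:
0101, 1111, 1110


Comparing all pairs, minimum distance: 1
Can detect 0 errors, correct 0 errors

1


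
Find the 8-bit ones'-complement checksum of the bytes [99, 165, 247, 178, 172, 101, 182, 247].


Sum = 1391 mod 256 = 111
Complement = 144

144


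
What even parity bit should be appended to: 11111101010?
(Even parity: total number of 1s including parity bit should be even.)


Number of 1s in data: 8
Parity bit: 0

0


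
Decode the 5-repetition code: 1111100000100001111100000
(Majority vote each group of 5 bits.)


Groups: 11111, 00000, 10000, 11111, 00000
Majority votes: 10010

10010


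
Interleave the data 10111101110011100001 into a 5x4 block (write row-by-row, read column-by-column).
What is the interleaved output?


Matrix:
  1011
  1101
  1100
  1110
  0001
Read columns: 11110011101001011001

11110011101001011001


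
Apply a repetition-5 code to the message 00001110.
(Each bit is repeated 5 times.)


Each bit -> 5 copies

0000000000000000000011111111111111100000


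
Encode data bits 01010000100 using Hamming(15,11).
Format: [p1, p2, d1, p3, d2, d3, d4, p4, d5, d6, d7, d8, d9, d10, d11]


Parity bits: p1=1, p2=1, p3=1, p4=1

110110110000100


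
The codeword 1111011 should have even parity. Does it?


Number of 1s: 6

Yes, parity is correct (6 ones)


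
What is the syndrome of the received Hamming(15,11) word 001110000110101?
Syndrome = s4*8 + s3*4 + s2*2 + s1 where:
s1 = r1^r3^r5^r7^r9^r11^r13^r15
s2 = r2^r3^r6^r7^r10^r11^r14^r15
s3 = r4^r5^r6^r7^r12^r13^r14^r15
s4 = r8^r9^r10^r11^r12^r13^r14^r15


s1=1, s2=0, s3=0, s4=0

Syndrome = 1 (error at position 1)


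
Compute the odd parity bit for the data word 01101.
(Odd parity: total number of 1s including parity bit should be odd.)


Number of 1s in data: 3
Parity bit: 0

0


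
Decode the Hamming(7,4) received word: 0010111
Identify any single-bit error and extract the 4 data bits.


Syndrome = 7: error at position 7

Data: 1110 (corrected bit 7)


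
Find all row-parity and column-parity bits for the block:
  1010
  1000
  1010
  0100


Row parities: 0101
Column parities: 1100

Row P: 0101, Col P: 1100, Corner: 0


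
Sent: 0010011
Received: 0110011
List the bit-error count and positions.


XOR: 0100000

1 error(s) at position(s): 1


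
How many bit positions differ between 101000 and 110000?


XOR: 011000
Count of 1s: 2

2


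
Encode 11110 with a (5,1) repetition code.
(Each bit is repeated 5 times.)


Each bit -> 5 copies

1111111111111111111100000


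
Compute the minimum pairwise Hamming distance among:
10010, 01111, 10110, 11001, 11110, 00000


Comparing all pairs, minimum distance: 1
Can detect 0 errors, correct 0 errors

1


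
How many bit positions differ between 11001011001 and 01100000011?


XOR: 10101011010
Count of 1s: 6

6


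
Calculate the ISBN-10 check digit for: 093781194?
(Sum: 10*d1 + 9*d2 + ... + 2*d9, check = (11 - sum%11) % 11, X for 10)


Weighted sum: 246
246 mod 11 = 4

Check digit: 7


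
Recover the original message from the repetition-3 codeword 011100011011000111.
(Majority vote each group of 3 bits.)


Groups: 011, 100, 011, 011, 000, 111
Majority votes: 101101

101101


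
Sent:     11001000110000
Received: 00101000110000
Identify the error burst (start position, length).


XOR: 11100000000000

Burst at position 0, length 3


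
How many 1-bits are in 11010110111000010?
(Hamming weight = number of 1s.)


Counting 1s in 11010110111000010

9


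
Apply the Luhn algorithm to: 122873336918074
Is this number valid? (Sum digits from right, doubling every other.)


Luhn sum = 68
68 mod 10 = 8

Invalid (Luhn sum mod 10 = 8)


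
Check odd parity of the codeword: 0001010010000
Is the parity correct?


Number of 1s: 3

Yes, parity is correct (3 ones)


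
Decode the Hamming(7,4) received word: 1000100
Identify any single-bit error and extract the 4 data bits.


Syndrome = 4: error at position 4

Data: 0100 (corrected bit 4)


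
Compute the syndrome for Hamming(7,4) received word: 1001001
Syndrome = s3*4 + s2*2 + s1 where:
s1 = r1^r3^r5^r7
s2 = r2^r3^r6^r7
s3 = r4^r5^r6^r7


s1=0, s2=1, s3=0

Syndrome = 2 (error at position 2)


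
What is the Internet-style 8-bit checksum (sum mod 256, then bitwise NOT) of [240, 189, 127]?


Sum = 556 mod 256 = 44
Complement = 211

211


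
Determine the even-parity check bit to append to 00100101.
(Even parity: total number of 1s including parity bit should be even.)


Number of 1s in data: 3
Parity bit: 1

1


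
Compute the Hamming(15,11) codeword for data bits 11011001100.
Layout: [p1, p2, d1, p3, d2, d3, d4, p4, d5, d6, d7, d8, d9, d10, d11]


Parity bits: p1=1, p2=0, p3=0, p4=1

101010111001100


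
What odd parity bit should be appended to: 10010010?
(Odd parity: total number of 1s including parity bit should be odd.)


Number of 1s in data: 3
Parity bit: 0

0


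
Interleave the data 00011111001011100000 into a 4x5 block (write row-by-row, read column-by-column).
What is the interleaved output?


Matrix:
  00011
  11100
  10111
  00000
Read columns: 01100100011010101010

01100100011010101010


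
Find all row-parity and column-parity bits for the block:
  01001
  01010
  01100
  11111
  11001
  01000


Row parities: 000111
Column parities: 00001

Row P: 000111, Col P: 00001, Corner: 1


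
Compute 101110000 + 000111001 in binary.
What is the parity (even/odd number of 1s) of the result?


101110000 = 368
000111001 = 57
Sum = 425 = 110101001
1s count = 5

odd parity (5 ones in 110101001)


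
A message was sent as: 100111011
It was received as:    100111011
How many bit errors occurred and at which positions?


XOR: 000000000

0 errors (received matches sent)


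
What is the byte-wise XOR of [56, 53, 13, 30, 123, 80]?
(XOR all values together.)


XOR chain: 56 ^ 53 ^ 13 ^ 30 ^ 123 ^ 80 = 53

53


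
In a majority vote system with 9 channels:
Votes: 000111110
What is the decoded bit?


Ones: 5 out of 9
Threshold: 5

1 (5/9 voted 1)


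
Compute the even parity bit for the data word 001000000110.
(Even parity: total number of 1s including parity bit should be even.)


Number of 1s in data: 3
Parity bit: 1

1


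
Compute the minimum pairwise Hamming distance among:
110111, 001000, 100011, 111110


Comparing all pairs, minimum distance: 2
Can detect 1 errors, correct 0 errors

2


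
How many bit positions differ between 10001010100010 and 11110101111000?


XOR: 01111111011010
Count of 1s: 10

10


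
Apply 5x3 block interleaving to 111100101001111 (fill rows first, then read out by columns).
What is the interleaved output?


Matrix:
  111
  100
  101
  001
  111
Read columns: 111011000110111

111011000110111


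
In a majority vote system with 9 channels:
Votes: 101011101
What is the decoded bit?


Ones: 6 out of 9
Threshold: 5

1 (6/9 voted 1)


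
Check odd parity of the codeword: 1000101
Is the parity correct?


Number of 1s: 3

Yes, parity is correct (3 ones)


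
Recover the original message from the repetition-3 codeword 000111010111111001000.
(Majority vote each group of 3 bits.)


Groups: 000, 111, 010, 111, 111, 001, 000
Majority votes: 0101100

0101100


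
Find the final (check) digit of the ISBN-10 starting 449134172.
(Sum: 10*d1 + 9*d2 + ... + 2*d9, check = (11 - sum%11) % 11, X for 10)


Weighted sum: 222
222 mod 11 = 2

Check digit: 9


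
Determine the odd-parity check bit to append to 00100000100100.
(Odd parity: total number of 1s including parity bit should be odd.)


Number of 1s in data: 3
Parity bit: 0

0


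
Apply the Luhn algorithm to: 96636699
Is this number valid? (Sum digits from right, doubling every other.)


Luhn sum = 48
48 mod 10 = 8

Invalid (Luhn sum mod 10 = 8)


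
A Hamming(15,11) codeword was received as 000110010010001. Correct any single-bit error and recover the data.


Syndrome = 13: error at position 13

Data: 01000010101 (corrected bit 13)


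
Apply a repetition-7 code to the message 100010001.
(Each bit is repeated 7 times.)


Each bit -> 7 copies

111111100000000000000000000011111110000000000000000000001111111


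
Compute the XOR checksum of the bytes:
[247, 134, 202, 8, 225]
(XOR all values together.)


XOR chain: 247 ^ 134 ^ 202 ^ 8 ^ 225 = 82

82


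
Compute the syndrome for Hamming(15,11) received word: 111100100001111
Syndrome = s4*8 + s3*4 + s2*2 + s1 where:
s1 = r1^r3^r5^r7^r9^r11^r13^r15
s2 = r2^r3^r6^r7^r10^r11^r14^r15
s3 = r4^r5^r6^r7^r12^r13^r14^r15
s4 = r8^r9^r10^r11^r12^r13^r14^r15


s1=1, s2=1, s3=0, s4=0

Syndrome = 3 (error at position 3)


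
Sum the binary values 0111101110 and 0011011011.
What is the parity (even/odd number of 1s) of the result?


0111101110 = 494
0011011011 = 219
Sum = 713 = 1011001001
1s count = 5

odd parity (5 ones in 1011001001)


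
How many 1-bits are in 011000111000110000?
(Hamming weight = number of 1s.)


Counting 1s in 011000111000110000

7


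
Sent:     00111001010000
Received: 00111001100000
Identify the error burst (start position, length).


XOR: 00000000110000

Burst at position 8, length 2


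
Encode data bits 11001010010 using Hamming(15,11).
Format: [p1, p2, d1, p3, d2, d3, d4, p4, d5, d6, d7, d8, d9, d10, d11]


Parity bits: p1=0, p2=1, p3=0, p4=1

011010011010010


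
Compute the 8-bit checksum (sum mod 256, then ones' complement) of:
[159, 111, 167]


Sum = 437 mod 256 = 181
Complement = 74

74


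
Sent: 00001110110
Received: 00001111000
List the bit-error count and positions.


XOR: 00000001110

3 error(s) at position(s): 7, 8, 9


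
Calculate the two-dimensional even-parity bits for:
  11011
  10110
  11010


Row parities: 011
Column parities: 10111

Row P: 011, Col P: 10111, Corner: 0


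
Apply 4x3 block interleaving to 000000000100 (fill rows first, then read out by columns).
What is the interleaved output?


Matrix:
  000
  000
  000
  100
Read columns: 000100000000

000100000000


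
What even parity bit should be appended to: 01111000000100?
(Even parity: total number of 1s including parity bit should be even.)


Number of 1s in data: 5
Parity bit: 1

1


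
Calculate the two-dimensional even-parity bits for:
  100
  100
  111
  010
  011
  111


Row parities: 111101
Column parities: 001

Row P: 111101, Col P: 001, Corner: 1


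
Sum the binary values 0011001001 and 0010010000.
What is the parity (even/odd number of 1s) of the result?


0011001001 = 201
0010010000 = 144
Sum = 345 = 101011001
1s count = 5

odd parity (5 ones in 101011001)


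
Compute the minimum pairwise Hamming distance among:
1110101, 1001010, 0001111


Comparing all pairs, minimum distance: 3
Can detect 2 errors, correct 1 errors

3


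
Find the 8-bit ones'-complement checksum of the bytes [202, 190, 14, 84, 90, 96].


Sum = 676 mod 256 = 164
Complement = 91

91


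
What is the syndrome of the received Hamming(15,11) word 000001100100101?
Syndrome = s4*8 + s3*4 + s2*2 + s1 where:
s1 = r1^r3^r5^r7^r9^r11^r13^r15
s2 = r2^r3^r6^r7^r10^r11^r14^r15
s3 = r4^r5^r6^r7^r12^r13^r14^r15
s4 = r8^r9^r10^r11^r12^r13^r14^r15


s1=1, s2=0, s3=0, s4=1

Syndrome = 9 (error at position 9)


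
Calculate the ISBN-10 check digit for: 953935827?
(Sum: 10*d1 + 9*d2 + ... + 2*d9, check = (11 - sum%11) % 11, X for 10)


Weighted sum: 317
317 mod 11 = 9

Check digit: 2


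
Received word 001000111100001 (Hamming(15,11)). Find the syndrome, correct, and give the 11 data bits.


Syndrome = 0: no error detected

Data: 10011100001 (no errors)


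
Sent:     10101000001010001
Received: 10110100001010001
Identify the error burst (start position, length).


XOR: 00011100000000000

Burst at position 3, length 3


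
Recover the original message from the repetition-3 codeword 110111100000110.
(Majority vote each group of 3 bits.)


Groups: 110, 111, 100, 000, 110
Majority votes: 11001

11001


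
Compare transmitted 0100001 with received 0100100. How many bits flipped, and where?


XOR: 0000101

2 error(s) at position(s): 4, 6


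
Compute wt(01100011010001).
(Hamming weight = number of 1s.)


Counting 1s in 01100011010001

6


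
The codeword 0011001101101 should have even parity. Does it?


Number of 1s: 7

No, parity error (7 ones)


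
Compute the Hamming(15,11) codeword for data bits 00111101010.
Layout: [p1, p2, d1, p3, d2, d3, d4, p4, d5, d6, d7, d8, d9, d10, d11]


Parity bits: p1=0, p2=0, p3=0, p4=0

000001101101010


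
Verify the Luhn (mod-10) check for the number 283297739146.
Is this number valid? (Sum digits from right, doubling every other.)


Luhn sum = 68
68 mod 10 = 8

Invalid (Luhn sum mod 10 = 8)


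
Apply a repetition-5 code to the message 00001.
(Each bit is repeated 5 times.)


Each bit -> 5 copies

0000000000000000000011111


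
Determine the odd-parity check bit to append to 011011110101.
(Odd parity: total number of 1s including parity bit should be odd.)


Number of 1s in data: 8
Parity bit: 1

1


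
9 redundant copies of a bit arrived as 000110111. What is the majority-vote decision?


Ones: 5 out of 9
Threshold: 5

1 (5/9 voted 1)


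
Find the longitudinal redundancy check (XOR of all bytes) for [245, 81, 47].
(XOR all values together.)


XOR chain: 245 ^ 81 ^ 47 = 139

139


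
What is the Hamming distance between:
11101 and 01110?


XOR: 10011
Count of 1s: 3

3


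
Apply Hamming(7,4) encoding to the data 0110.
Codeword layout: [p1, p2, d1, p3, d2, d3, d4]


Parity bits: p1=1, p2=1, p3=0

1100110


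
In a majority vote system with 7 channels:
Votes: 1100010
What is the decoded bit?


Ones: 3 out of 7
Threshold: 4

0 (3/7 voted 1)


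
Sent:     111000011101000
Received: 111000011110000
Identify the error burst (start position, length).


XOR: 000000000011000

Burst at position 10, length 2


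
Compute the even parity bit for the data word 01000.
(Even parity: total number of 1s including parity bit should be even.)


Number of 1s in data: 1
Parity bit: 1

1


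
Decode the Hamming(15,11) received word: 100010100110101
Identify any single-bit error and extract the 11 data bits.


Syndrome = 0: no error detected

Data: 01010110101 (no errors)


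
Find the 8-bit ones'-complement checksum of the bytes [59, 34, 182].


Sum = 275 mod 256 = 19
Complement = 236

236


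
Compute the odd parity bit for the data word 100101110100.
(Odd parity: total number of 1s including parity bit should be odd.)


Number of 1s in data: 6
Parity bit: 1

1


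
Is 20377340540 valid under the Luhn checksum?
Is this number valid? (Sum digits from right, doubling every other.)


Luhn sum = 40
40 mod 10 = 0

Valid (Luhn sum mod 10 = 0)


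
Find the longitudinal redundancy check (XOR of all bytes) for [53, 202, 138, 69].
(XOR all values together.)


XOR chain: 53 ^ 202 ^ 138 ^ 69 = 48

48


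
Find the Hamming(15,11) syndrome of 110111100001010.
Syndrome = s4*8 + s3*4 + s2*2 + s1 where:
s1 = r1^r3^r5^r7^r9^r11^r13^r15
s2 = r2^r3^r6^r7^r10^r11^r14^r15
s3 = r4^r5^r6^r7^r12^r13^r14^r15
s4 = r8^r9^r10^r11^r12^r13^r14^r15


s1=1, s2=0, s3=0, s4=0

Syndrome = 1 (error at position 1)


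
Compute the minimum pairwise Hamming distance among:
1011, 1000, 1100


Comparing all pairs, minimum distance: 1
Can detect 0 errors, correct 0 errors

1


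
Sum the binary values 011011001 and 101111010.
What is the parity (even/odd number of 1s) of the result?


011011001 = 217
101111010 = 378
Sum = 595 = 1001010011
1s count = 5

odd parity (5 ones in 1001010011)


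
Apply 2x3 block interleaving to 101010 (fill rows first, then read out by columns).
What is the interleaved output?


Matrix:
  101
  010
Read columns: 100110

100110


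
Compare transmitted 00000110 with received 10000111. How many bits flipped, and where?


XOR: 10000001

2 error(s) at position(s): 0, 7


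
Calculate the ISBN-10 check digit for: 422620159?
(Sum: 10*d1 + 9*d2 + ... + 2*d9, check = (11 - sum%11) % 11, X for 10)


Weighted sum: 165
165 mod 11 = 0

Check digit: 0


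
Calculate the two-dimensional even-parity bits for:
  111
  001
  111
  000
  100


Row parities: 11101
Column parities: 101

Row P: 11101, Col P: 101, Corner: 0


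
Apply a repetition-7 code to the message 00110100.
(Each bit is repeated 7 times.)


Each bit -> 7 copies

00000000000000111111111111110000000111111100000000000000


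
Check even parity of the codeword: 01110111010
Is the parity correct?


Number of 1s: 7

No, parity error (7 ones)


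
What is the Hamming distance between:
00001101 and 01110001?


XOR: 01111100
Count of 1s: 5

5


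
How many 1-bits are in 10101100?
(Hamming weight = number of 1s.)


Counting 1s in 10101100

4


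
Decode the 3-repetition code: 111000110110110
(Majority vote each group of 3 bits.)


Groups: 111, 000, 110, 110, 110
Majority votes: 10111

10111


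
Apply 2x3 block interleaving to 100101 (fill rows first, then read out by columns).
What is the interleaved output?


Matrix:
  100
  101
Read columns: 110001

110001


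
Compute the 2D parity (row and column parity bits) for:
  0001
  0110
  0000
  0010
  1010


Row parities: 10010
Column parities: 1111

Row P: 10010, Col P: 1111, Corner: 0


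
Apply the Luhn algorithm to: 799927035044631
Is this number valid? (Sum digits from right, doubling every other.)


Luhn sum = 77
77 mod 10 = 7

Invalid (Luhn sum mod 10 = 7)


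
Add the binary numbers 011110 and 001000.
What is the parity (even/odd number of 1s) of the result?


011110 = 30
001000 = 8
Sum = 38 = 100110
1s count = 3

odd parity (3 ones in 100110)


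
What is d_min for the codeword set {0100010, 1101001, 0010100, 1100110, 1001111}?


Comparing all pairs, minimum distance: 2
Can detect 1 errors, correct 0 errors

2


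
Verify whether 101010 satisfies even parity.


Number of 1s: 3

No, parity error (3 ones)


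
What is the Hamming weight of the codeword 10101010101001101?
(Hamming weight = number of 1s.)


Counting 1s in 10101010101001101

9


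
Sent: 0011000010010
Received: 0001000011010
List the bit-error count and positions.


XOR: 0010000001000

2 error(s) at position(s): 2, 9


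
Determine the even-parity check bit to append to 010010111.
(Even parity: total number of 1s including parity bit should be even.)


Number of 1s in data: 5
Parity bit: 1

1


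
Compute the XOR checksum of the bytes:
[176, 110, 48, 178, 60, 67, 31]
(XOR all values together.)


XOR chain: 176 ^ 110 ^ 48 ^ 178 ^ 60 ^ 67 ^ 31 = 60

60


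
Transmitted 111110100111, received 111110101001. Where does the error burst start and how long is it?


XOR: 000000001110

Burst at position 8, length 3


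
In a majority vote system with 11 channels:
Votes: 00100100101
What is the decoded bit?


Ones: 4 out of 11
Threshold: 6

0 (4/11 voted 1)


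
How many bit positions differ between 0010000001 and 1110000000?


XOR: 1100000001
Count of 1s: 3

3


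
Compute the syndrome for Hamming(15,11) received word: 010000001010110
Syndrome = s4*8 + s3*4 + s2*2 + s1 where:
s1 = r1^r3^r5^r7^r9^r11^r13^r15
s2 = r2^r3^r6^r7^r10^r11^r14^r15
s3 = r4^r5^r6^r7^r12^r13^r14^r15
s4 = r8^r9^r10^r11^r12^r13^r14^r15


s1=1, s2=1, s3=0, s4=0

Syndrome = 3 (error at position 3)
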